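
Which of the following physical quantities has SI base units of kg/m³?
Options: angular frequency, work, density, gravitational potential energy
Checking the SI base units of each option:
  angular frequency (ω = 2πf): 1/s  ✗
  work (W = Fd): kg·m²/s²  ✗
  density (ρ = m/V): kg/m³  ✓ matches
  gravitational potential energy (U = -GMm/r): kg·m²/s²  ✗

Only density has units kg/m³.

Answer: density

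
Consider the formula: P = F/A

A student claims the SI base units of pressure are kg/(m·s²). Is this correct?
Units of each symbol in P = F/A:
  F (force): kg·m/s²
  A (area): m²  → in the denominator, contributes 1/m²

Multiplying the contributions: [kg·m/s²] · [1/m²]
Adding exponents of each base unit: kg: 1, m: -1, s: -2
SI base units of pressure: kg/(m·s²)

The claimed units kg/(m·s²) match the derived units, so the claim is correct.

Answer: Yes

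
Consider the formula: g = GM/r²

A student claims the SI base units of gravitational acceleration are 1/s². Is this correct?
Units of each symbol in g = GM/r²:
  G (gravitational constant): m³/(kg·s²)
  M (mass): kg
  r (distance): m  → to the power 2 in the denominator, contributes 1/m²

Multiplying the contributions: [m³/(kg·s²)] · [kg] · [1/m²]
Adding exponents of each base unit: m: 1, s: -2
SI base units of gravitational acceleration: m/s²

The claimed units 1/s² (exponents s: -2) do not match the derived units m/s² (exponents m: 1, s: -2), so the claim is incorrect.

Answer: No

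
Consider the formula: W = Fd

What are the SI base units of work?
Units of each symbol in W = Fd:
  F (force): kg·m/s²
  d (displacement): m

Multiplying the contributions: [kg·m/s²] · [m]
Adding exponents of each base unit: kg: 1, m: 2, s: -2
SI base units of work: kg·m²/s²

Answer: kg·m²/s²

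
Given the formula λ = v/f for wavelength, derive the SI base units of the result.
Units of each symbol in λ = v/f:
  v (wave speed): m/s
  f (frequency): 1/s  → in the denominator, contributes s

Multiplying the contributions: [m/s] · [s]
Adding exponents of each base unit: m: 1
SI base units of wavelength: m

Answer: m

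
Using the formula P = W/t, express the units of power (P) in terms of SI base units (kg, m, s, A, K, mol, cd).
Units of each symbol in P = W/t:
  W (work): kg·m²/s²
  t (time): s  → in the denominator, contributes 1/s

Multiplying the contributions: [kg·m²/s²] · [1/s]
Adding exponents of each base unit: kg: 1, m: 2, s: -3
SI base units of power: kg·m²/s³

Answer: kg·m²/s³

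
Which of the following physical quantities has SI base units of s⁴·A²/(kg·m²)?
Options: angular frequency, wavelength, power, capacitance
Checking the SI base units of each option:
  angular frequency (ω = 2πf): 1/s  ✗
  wavelength (λ = v/f): m  ✗
  power (P = W/t): kg·m²/s³  ✗
  capacitance (C = Q/V): s⁴·A²/(kg·m²)  ✓ matches

Only capacitance has units s⁴·A²/(kg·m²).

Answer: capacitance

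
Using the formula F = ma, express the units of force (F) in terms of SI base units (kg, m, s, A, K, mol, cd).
Units of each symbol in F = ma:
  m (mass): kg
  a (acceleration): m/s²

Multiplying the contributions: [kg] · [m/s²]
Adding exponents of each base unit: kg: 1, m: 1, s: -2
SI base units of force: kg·m/s²

Answer: kg·m/s²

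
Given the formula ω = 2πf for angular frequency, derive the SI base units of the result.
Units of each symbol in ω = 2πf:
  f (frequency): 1/s
  The factor 2π is dimensionless.

Multiplying the contributions: [1/s]
Adding exponents of each base unit: s: -1
SI base units of angular frequency: 1/s

Answer: 1/s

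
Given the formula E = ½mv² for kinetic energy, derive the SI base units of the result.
Units of each symbol in E = ½mv²:
  m (mass): kg
  v (speed): m/s  → to the power 2, contributes m²/s²
  The factor ½ is dimensionless.

Multiplying the contributions: [kg] · [m²/s²]
Adding exponents of each base unit: kg: 1, m: 2, s: -2
SI base units of kinetic energy: kg·m²/s²

Answer: kg·m²/s²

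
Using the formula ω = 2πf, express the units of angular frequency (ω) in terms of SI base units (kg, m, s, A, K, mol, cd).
Units of each symbol in ω = 2πf:
  f (frequency): 1/s
  The factor 2π is dimensionless.

Multiplying the contributions: [1/s]
Adding exponents of each base unit: s: -1
SI base units of angular frequency: 1/s

Answer: 1/s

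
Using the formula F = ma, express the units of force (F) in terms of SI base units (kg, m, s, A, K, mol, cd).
Units of each symbol in F = ma:
  m (mass): kg
  a (acceleration): m/s²

Multiplying the contributions: [kg] · [m/s²]
Adding exponents of each base unit: kg: 1, m: 1, s: -2
SI base units of force: kg·m/s²

Answer: kg·m/s²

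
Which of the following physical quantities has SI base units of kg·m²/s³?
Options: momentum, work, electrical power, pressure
Checking the SI base units of each option:
  momentum (p = mv): kg·m/s  ✗
  work (W = Fd): kg·m²/s²  ✗
  electrical power (P = IV): kg·m²/s³  ✓ matches
  pressure (P = F/A): kg/(m·s²)  ✗

Only electrical power has units kg·m²/s³.

Answer: electrical power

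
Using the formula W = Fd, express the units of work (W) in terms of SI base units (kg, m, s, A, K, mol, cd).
Units of each symbol in W = Fd:
  F (force): kg·m/s²
  d (displacement): m

Multiplying the contributions: [kg·m/s²] · [m]
Adding exponents of each base unit: kg: 1, m: 2, s: -2
SI base units of work: kg·m²/s²

Answer: kg·m²/s²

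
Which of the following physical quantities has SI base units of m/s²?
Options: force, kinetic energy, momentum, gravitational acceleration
Checking the SI base units of each option:
  force (F = ma): kg·m/s²  ✗
  kinetic energy (E = ½mv²): kg·m²/s²  ✗
  momentum (p = mv): kg·m/s  ✗
  gravitational acceleration (g = GM/r²): m/s²  ✓ matches

Only gravitational acceleration has units m/s².

Answer: gravitational acceleration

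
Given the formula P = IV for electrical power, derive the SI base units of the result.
Units of each symbol in P = IV:
  I (current): A
  V (voltage, in volts): kg·m²/(s³·A)

Multiplying the contributions: [A] · [kg·m²/(s³·A)]
Adding exponents of each base unit: kg: 1, m: 2, s: -3
SI base units of electrical power: kg·m²/s³

Answer: kg·m²/s³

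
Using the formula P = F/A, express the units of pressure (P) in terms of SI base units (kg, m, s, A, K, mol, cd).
Units of each symbol in P = F/A:
  F (force): kg·m/s²
  A (area): m²  → in the denominator, contributes 1/m²

Multiplying the contributions: [kg·m/s²] · [1/m²]
Adding exponents of each base unit: kg: 1, m: -1, s: -2
SI base units of pressure: kg/(m·s²)

Answer: kg/(m·s²)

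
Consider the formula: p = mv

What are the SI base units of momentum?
Units of each symbol in p = mv:
  m (mass): kg
  v (velocity): m/s

Multiplying the contributions: [kg] · [m/s]
Adding exponents of each base unit: kg: 1, m: 1, s: -1
SI base units of momentum: kg·m/s

Answer: kg·m/s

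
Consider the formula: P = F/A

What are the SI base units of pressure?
Units of each symbol in P = F/A:
  F (force): kg·m/s²
  A (area): m²  → in the denominator, contributes 1/m²

Multiplying the contributions: [kg·m/s²] · [1/m²]
Adding exponents of each base unit: kg: 1, m: -1, s: -2
SI base units of pressure: kg/(m·s²)

Answer: kg/(m·s²)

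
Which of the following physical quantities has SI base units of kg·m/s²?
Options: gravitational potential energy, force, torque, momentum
Checking the SI base units of each option:
  gravitational potential energy (U = -GMm/r): kg·m²/s²  ✗
  force (F = ma): kg·m/s²  ✓ matches
  torque (τ = Fr): kg·m²/s²  ✗
  momentum (p = mv): kg·m/s  ✗

Only force has units kg·m/s².

Answer: force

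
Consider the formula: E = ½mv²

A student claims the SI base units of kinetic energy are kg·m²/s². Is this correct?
Units of each symbol in E = ½mv²:
  m (mass): kg
  v (speed): m/s  → to the power 2, contributes m²/s²
  The factor ½ is dimensionless.

Multiplying the contributions: [kg] · [m²/s²]
Adding exponents of each base unit: kg: 1, m: 2, s: -2
SI base units of kinetic energy: kg·m²/s²

The claimed units kg·m²/s² match the derived units, so the claim is correct.

Answer: Yes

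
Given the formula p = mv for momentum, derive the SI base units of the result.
Units of each symbol in p = mv:
  m (mass): kg
  v (velocity): m/s

Multiplying the contributions: [kg] · [m/s]
Adding exponents of each base unit: kg: 1, m: 1, s: -1
SI base units of momentum: kg·m/s

Answer: kg·m/s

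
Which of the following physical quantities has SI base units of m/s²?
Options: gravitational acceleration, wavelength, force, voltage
Checking the SI base units of each option:
  gravitational acceleration (g = GM/r²): m/s²  ✓ matches
  wavelength (λ = v/f): m  ✗
  force (F = ma): kg·m/s²  ✗
  voltage (V = IR): kg·m²/(s³·A)  ✗

Only gravitational acceleration has units m/s².

Answer: gravitational acceleration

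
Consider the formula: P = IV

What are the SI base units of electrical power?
Units of each symbol in P = IV:
  I (current): A
  V (voltage, in volts): kg·m²/(s³·A)

Multiplying the contributions: [A] · [kg·m²/(s³·A)]
Adding exponents of each base unit: kg: 1, m: 2, s: -3
SI base units of electrical power: kg·m²/s³

Answer: kg·m²/s³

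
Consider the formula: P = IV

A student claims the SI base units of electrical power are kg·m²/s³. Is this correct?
Units of each symbol in P = IV:
  I (current): A
  V (voltage, in volts): kg·m²/(s³·A)

Multiplying the contributions: [A] · [kg·m²/(s³·A)]
Adding exponents of each base unit: kg: 1, m: 2, s: -3
SI base units of electrical power: kg·m²/s³

The claimed units kg·m²/s³ match the derived units, so the claim is correct.

Answer: Yes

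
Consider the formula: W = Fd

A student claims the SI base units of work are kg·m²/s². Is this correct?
Units of each symbol in W = Fd:
  F (force): kg·m/s²
  d (displacement): m

Multiplying the contributions: [kg·m/s²] · [m]
Adding exponents of each base unit: kg: 1, m: 2, s: -2
SI base units of work: kg·m²/s²

The claimed units kg·m²/s² match the derived units, so the claim is correct.

Answer: Yes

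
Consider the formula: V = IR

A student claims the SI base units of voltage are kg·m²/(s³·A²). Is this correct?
Units of each symbol in V = IR:
  I (current): A
  R (resistance, in ohms): kg·m²/(s³·A²)

Multiplying the contributions: [A] · [kg·m²/(s³·A²)]
Adding exponents of each base unit: kg: 1, m: 2, s: -3, A: -1
SI base units of voltage: kg·m²/(s³·A)

The claimed units kg·m²/(s³·A²) (exponents kg: 1, m: 2, s: -3, A: -2) do not match the derived units kg·m²/(s³·A) (exponents kg: 1, m: 2, s: -3, A: -1), so the claim is incorrect.

Answer: No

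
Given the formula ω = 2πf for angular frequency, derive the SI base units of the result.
Units of each symbol in ω = 2πf:
  f (frequency): 1/s
  The factor 2π is dimensionless.

Multiplying the contributions: [1/s]
Adding exponents of each base unit: s: -1
SI base units of angular frequency: 1/s

Answer: 1/s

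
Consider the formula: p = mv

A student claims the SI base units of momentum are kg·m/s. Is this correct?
Units of each symbol in p = mv:
  m (mass): kg
  v (velocity): m/s

Multiplying the contributions: [kg] · [m/s]
Adding exponents of each base unit: kg: 1, m: 1, s: -1
SI base units of momentum: kg·m/s

The claimed units kg·m/s match the derived units, so the claim is correct.

Answer: Yes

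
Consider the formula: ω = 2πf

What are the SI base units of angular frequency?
Units of each symbol in ω = 2πf:
  f (frequency): 1/s
  The factor 2π is dimensionless.

Multiplying the contributions: [1/s]
Adding exponents of each base unit: s: -1
SI base units of angular frequency: 1/s

Answer: 1/s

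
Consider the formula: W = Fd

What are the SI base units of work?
Units of each symbol in W = Fd:
  F (force): kg·m/s²
  d (displacement): m

Multiplying the contributions: [kg·m/s²] · [m]
Adding exponents of each base unit: kg: 1, m: 2, s: -2
SI base units of work: kg·m²/s²

Answer: kg·m²/s²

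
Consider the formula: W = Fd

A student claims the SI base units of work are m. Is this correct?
Units of each symbol in W = Fd:
  F (force): kg·m/s²
  d (displacement): m

Multiplying the contributions: [kg·m/s²] · [m]
Adding exponents of each base unit: kg: 1, m: 2, s: -2
SI base units of work: kg·m²/s²

The claimed units m (exponents m: 1) do not match the derived units kg·m²/s² (exponents kg: 1, m: 2, s: -2), so the claim is incorrect.

Answer: No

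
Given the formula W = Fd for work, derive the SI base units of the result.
Units of each symbol in W = Fd:
  F (force): kg·m/s²
  d (displacement): m

Multiplying the contributions: [kg·m/s²] · [m]
Adding exponents of each base unit: kg: 1, m: 2, s: -2
SI base units of work: kg·m²/s²

Answer: kg·m²/s²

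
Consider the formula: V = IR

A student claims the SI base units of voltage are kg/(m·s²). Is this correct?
Units of each symbol in V = IR:
  I (current): A
  R (resistance, in ohms): kg·m²/(s³·A²)

Multiplying the contributions: [A] · [kg·m²/(s³·A²)]
Adding exponents of each base unit: kg: 1, m: 2, s: -3, A: -1
SI base units of voltage: kg·m²/(s³·A)

The claimed units kg/(m·s²) (exponents kg: 1, m: -1, s: -2) do not match the derived units kg·m²/(s³·A) (exponents kg: 1, m: 2, s: -3, A: -1), so the claim is incorrect.

Answer: No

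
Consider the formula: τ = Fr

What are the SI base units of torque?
Units of each symbol in τ = Fr:
  F (force): kg·m/s²
  r (lever arm): m

Multiplying the contributions: [kg·m/s²] · [m]
Adding exponents of each base unit: kg: 1, m: 2, s: -2
SI base units of torque: kg·m²/s²

Answer: kg·m²/s²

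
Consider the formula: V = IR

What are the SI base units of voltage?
Units of each symbol in V = IR:
  I (current): A
  R (resistance, in ohms): kg·m²/(s³·A²)

Multiplying the contributions: [A] · [kg·m²/(s³·A²)]
Adding exponents of each base unit: kg: 1, m: 2, s: -3, A: -1
SI base units of voltage: kg·m²/(s³·A)

Answer: kg·m²/(s³·A)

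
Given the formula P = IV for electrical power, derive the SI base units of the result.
Units of each symbol in P = IV:
  I (current): A
  V (voltage, in volts): kg·m²/(s³·A)

Multiplying the contributions: [A] · [kg·m²/(s³·A)]
Adding exponents of each base unit: kg: 1, m: 2, s: -3
SI base units of electrical power: kg·m²/s³

Answer: kg·m²/s³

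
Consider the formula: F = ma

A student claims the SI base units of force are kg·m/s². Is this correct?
Units of each symbol in F = ma:
  m (mass): kg
  a (acceleration): m/s²

Multiplying the contributions: [kg] · [m/s²]
Adding exponents of each base unit: kg: 1, m: 1, s: -2
SI base units of force: kg·m/s²

The claimed units kg·m/s² match the derived units, so the claim is correct.

Answer: Yes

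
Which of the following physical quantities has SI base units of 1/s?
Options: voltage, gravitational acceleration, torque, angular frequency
Checking the SI base units of each option:
  voltage (V = IR): kg·m²/(s³·A)  ✗
  gravitational acceleration (g = GM/r²): m/s²  ✗
  torque (τ = Fr): kg·m²/s²  ✗
  angular frequency (ω = 2πf): 1/s  ✓ matches

Only angular frequency has units 1/s.

Answer: angular frequency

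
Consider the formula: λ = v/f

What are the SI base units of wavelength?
Units of each symbol in λ = v/f:
  v (wave speed): m/s
  f (frequency): 1/s  → in the denominator, contributes s

Multiplying the contributions: [m/s] · [s]
Adding exponents of each base unit: m: 1
SI base units of wavelength: m

Answer: m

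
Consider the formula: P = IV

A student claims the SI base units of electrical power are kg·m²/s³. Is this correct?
Units of each symbol in P = IV:
  I (current): A
  V (voltage, in volts): kg·m²/(s³·A)

Multiplying the contributions: [A] · [kg·m²/(s³·A)]
Adding exponents of each base unit: kg: 1, m: 2, s: -3
SI base units of electrical power: kg·m²/s³

The claimed units kg·m²/s³ match the derived units, so the claim is correct.

Answer: Yes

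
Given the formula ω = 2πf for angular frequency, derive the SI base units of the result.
Units of each symbol in ω = 2πf:
  f (frequency): 1/s
  The factor 2π is dimensionless.

Multiplying the contributions: [1/s]
Adding exponents of each base unit: s: -1
SI base units of angular frequency: 1/s

Answer: 1/s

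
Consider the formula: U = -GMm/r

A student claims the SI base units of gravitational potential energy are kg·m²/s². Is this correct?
Units of each symbol in U = -GMm/r:
  G (gravitational constant): m³/(kg·s²)
  M (mass): kg
  m (mass): kg
  r (distance): m  → in the denominator, contributes 1/m
  The minus sign does not affect the units.

Multiplying the contributions: [m³/(kg·s²)] · [kg] · [kg] · [1/m]
Adding exponents of each base unit: kg: 1, m: 2, s: -2
SI base units of gravitational potential energy: kg·m²/s²

The claimed units kg·m²/s² match the derived units, so the claim is correct.

Answer: Yes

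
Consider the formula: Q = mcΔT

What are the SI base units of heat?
Units of each symbol in Q = mcΔT:
  m (mass): kg
  c (specific heat capacity, in J/(kg·K)): m²/(s²·K)
  ΔT (temperature change): K

Multiplying the contributions: [kg] · [m²/(s²·K)] · [K]
Adding exponents of each base unit: kg: 1, m: 2, s: -2
SI base units of heat: kg·m²/s²

Answer: kg·m²/s²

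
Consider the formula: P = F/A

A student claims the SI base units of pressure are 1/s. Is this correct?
Units of each symbol in P = F/A:
  F (force): kg·m/s²
  A (area): m²  → in the denominator, contributes 1/m²

Multiplying the contributions: [kg·m/s²] · [1/m²]
Adding exponents of each base unit: kg: 1, m: -1, s: -2
SI base units of pressure: kg/(m·s²)

The claimed units 1/s (exponents s: -1) do not match the derived units kg/(m·s²) (exponents kg: 1, m: -1, s: -2), so the claim is incorrect.

Answer: No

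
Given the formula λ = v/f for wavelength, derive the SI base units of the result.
Units of each symbol in λ = v/f:
  v (wave speed): m/s
  f (frequency): 1/s  → in the denominator, contributes s

Multiplying the contributions: [m/s] · [s]
Adding exponents of each base unit: m: 1
SI base units of wavelength: m

Answer: m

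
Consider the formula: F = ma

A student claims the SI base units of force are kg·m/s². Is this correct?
Units of each symbol in F = ma:
  m (mass): kg
  a (acceleration): m/s²

Multiplying the contributions: [kg] · [m/s²]
Adding exponents of each base unit: kg: 1, m: 1, s: -2
SI base units of force: kg·m/s²

The claimed units kg·m/s² match the derived units, so the claim is correct.

Answer: Yes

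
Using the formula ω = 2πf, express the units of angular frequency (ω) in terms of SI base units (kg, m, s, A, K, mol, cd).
Units of each symbol in ω = 2πf:
  f (frequency): 1/s
  The factor 2π is dimensionless.

Multiplying the contributions: [1/s]
Adding exponents of each base unit: s: -1
SI base units of angular frequency: 1/s

Answer: 1/s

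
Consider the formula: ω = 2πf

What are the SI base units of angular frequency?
Units of each symbol in ω = 2πf:
  f (frequency): 1/s
  The factor 2π is dimensionless.

Multiplying the contributions: [1/s]
Adding exponents of each base unit: s: -1
SI base units of angular frequency: 1/s

Answer: 1/s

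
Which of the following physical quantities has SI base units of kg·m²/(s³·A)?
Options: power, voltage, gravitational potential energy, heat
Checking the SI base units of each option:
  power (P = W/t): kg·m²/s³  ✗
  voltage (V = IR): kg·m²/(s³·A)  ✓ matches
  gravitational potential energy (U = -GMm/r): kg·m²/s²  ✗
  heat (Q = mcΔT): kg·m²/s²  ✗

Only voltage has units kg·m²/(s³·A).

Answer: voltage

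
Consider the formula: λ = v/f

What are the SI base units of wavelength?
Units of each symbol in λ = v/f:
  v (wave speed): m/s
  f (frequency): 1/s  → in the denominator, contributes s

Multiplying the contributions: [m/s] · [s]
Adding exponents of each base unit: m: 1
SI base units of wavelength: m

Answer: m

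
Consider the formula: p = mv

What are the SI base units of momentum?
Units of each symbol in p = mv:
  m (mass): kg
  v (velocity): m/s

Multiplying the contributions: [kg] · [m/s]
Adding exponents of each base unit: kg: 1, m: 1, s: -1
SI base units of momentum: kg·m/s

Answer: kg·m/s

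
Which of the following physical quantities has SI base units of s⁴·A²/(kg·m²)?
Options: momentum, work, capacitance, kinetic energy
Checking the SI base units of each option:
  momentum (p = mv): kg·m/s  ✗
  work (W = Fd): kg·m²/s²  ✗
  capacitance (C = Q/V): s⁴·A²/(kg·m²)  ✓ matches
  kinetic energy (E = ½mv²): kg·m²/s²  ✗

Only capacitance has units s⁴·A²/(kg·m²).

Answer: capacitance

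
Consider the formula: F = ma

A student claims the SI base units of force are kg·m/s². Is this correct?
Units of each symbol in F = ma:
  m (mass): kg
  a (acceleration): m/s²

Multiplying the contributions: [kg] · [m/s²]
Adding exponents of each base unit: kg: 1, m: 1, s: -2
SI base units of force: kg·m/s²

The claimed units kg·m/s² match the derived units, so the claim is correct.

Answer: Yes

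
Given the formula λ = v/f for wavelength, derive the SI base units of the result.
Units of each symbol in λ = v/f:
  v (wave speed): m/s
  f (frequency): 1/s  → in the denominator, contributes s

Multiplying the contributions: [m/s] · [s]
Adding exponents of each base unit: m: 1
SI base units of wavelength: m

Answer: m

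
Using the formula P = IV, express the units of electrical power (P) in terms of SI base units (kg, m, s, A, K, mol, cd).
Units of each symbol in P = IV:
  I (current): A
  V (voltage, in volts): kg·m²/(s³·A)

Multiplying the contributions: [A] · [kg·m²/(s³·A)]
Adding exponents of each base unit: kg: 1, m: 2, s: -3
SI base units of electrical power: kg·m²/s³

Answer: kg·m²/s³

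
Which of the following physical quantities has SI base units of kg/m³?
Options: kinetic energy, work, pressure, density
Checking the SI base units of each option:
  kinetic energy (E = ½mv²): kg·m²/s²  ✗
  work (W = Fd): kg·m²/s²  ✗
  pressure (P = F/A): kg/(m·s²)  ✗
  density (ρ = m/V): kg/m³  ✓ matches

Only density has units kg/m³.

Answer: density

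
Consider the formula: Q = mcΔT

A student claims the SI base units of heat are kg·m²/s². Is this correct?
Units of each symbol in Q = mcΔT:
  m (mass): kg
  c (specific heat capacity, in J/(kg·K)): m²/(s²·K)
  ΔT (temperature change): K

Multiplying the contributions: [kg] · [m²/(s²·K)] · [K]
Adding exponents of each base unit: kg: 1, m: 2, s: -2
SI base units of heat: kg·m²/s²

The claimed units kg·m²/s² match the derived units, so the claim is correct.

Answer: Yes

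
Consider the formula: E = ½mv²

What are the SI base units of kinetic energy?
Units of each symbol in E = ½mv²:
  m (mass): kg
  v (speed): m/s  → to the power 2, contributes m²/s²
  The factor ½ is dimensionless.

Multiplying the contributions: [kg] · [m²/s²]
Adding exponents of each base unit: kg: 1, m: 2, s: -2
SI base units of kinetic energy: kg·m²/s²

Answer: kg·m²/s²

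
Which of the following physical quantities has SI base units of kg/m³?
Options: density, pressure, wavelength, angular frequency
Checking the SI base units of each option:
  density (ρ = m/V): kg/m³  ✓ matches
  pressure (P = F/A): kg/(m·s²)  ✗
  wavelength (λ = v/f): m  ✗
  angular frequency (ω = 2πf): 1/s  ✗

Only density has units kg/m³.

Answer: density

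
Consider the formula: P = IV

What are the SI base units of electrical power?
Units of each symbol in P = IV:
  I (current): A
  V (voltage, in volts): kg·m²/(s³·A)

Multiplying the contributions: [A] · [kg·m²/(s³·A)]
Adding exponents of each base unit: kg: 1, m: 2, s: -3
SI base units of electrical power: kg·m²/s³

Answer: kg·m²/s³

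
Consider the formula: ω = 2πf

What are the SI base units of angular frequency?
Units of each symbol in ω = 2πf:
  f (frequency): 1/s
  The factor 2π is dimensionless.

Multiplying the contributions: [1/s]
Adding exponents of each base unit: s: -1
SI base units of angular frequency: 1/s

Answer: 1/s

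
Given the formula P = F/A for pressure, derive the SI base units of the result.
Units of each symbol in P = F/A:
  F (force): kg·m/s²
  A (area): m²  → in the denominator, contributes 1/m²

Multiplying the contributions: [kg·m/s²] · [1/m²]
Adding exponents of each base unit: kg: 1, m: -1, s: -2
SI base units of pressure: kg/(m·s²)

Answer: kg/(m·s²)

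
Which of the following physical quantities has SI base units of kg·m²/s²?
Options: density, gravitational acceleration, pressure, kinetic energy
Checking the SI base units of each option:
  density (ρ = m/V): kg/m³  ✗
  gravitational acceleration (g = GM/r²): m/s²  ✗
  pressure (P = F/A): kg/(m·s²)  ✗
  kinetic energy (E = ½mv²): kg·m²/s²  ✓ matches

Only kinetic energy has units kg·m²/s².

Answer: kinetic energy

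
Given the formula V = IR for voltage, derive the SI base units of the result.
Units of each symbol in V = IR:
  I (current): A
  R (resistance, in ohms): kg·m²/(s³·A²)

Multiplying the contributions: [A] · [kg·m²/(s³·A²)]
Adding exponents of each base unit: kg: 1, m: 2, s: -3, A: -1
SI base units of voltage: kg·m²/(s³·A)

Answer: kg·m²/(s³·A)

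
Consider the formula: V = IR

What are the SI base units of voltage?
Units of each symbol in V = IR:
  I (current): A
  R (resistance, in ohms): kg·m²/(s³·A²)

Multiplying the contributions: [A] · [kg·m²/(s³·A²)]
Adding exponents of each base unit: kg: 1, m: 2, s: -3, A: -1
SI base units of voltage: kg·m²/(s³·A)

Answer: kg·m²/(s³·A)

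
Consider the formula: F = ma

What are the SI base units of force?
Units of each symbol in F = ma:
  m (mass): kg
  a (acceleration): m/s²

Multiplying the contributions: [kg] · [m/s²]
Adding exponents of each base unit: kg: 1, m: 1, s: -2
SI base units of force: kg·m/s²

Answer: kg·m/s²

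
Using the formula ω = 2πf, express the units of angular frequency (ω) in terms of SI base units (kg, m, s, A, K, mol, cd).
Units of each symbol in ω = 2πf:
  f (frequency): 1/s
  The factor 2π is dimensionless.

Multiplying the contributions: [1/s]
Adding exponents of each base unit: s: -1
SI base units of angular frequency: 1/s

Answer: 1/s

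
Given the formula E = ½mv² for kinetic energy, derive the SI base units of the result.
Units of each symbol in E = ½mv²:
  m (mass): kg
  v (speed): m/s  → to the power 2, contributes m²/s²
  The factor ½ is dimensionless.

Multiplying the contributions: [kg] · [m²/s²]
Adding exponents of each base unit: kg: 1, m: 2, s: -2
SI base units of kinetic energy: kg·m²/s²

Answer: kg·m²/s²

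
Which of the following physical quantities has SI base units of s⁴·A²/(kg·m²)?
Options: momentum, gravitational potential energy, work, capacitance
Checking the SI base units of each option:
  momentum (p = mv): kg·m/s  ✗
  gravitational potential energy (U = -GMm/r): kg·m²/s²  ✗
  work (W = Fd): kg·m²/s²  ✗
  capacitance (C = Q/V): s⁴·A²/(kg·m²)  ✓ matches

Only capacitance has units s⁴·A²/(kg·m²).

Answer: capacitance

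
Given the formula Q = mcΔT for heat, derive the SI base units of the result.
Units of each symbol in Q = mcΔT:
  m (mass): kg
  c (specific heat capacity, in J/(kg·K)): m²/(s²·K)
  ΔT (temperature change): K

Multiplying the contributions: [kg] · [m²/(s²·K)] · [K]
Adding exponents of each base unit: kg: 1, m: 2, s: -2
SI base units of heat: kg·m²/s²

Answer: kg·m²/s²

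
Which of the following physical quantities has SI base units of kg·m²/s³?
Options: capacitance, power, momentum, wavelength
Checking the SI base units of each option:
  capacitance (C = Q/V): s⁴·A²/(kg·m²)  ✗
  power (P = W/t): kg·m²/s³  ✓ matches
  momentum (p = mv): kg·m/s  ✗
  wavelength (λ = v/f): m  ✗

Only power has units kg·m²/s³.

Answer: power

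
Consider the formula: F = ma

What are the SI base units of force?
Units of each symbol in F = ma:
  m (mass): kg
  a (acceleration): m/s²

Multiplying the contributions: [kg] · [m/s²]
Adding exponents of each base unit: kg: 1, m: 1, s: -2
SI base units of force: kg·m/s²

Answer: kg·m/s²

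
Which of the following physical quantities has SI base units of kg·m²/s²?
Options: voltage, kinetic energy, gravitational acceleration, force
Checking the SI base units of each option:
  voltage (V = IR): kg·m²/(s³·A)  ✗
  kinetic energy (E = ½mv²): kg·m²/s²  ✓ matches
  gravitational acceleration (g = GM/r²): m/s²  ✗
  force (F = ma): kg·m/s²  ✗

Only kinetic energy has units kg·m²/s².

Answer: kinetic energy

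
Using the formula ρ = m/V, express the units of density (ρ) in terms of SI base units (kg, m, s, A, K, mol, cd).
Units of each symbol in ρ = m/V:
  m (mass): kg
  V (volume): m³  → in the denominator, contributes 1/m³

Multiplying the contributions: [kg] · [1/m³]
Adding exponents of each base unit: kg: 1, m: -3
SI base units of density: kg/m³

Answer: kg/m³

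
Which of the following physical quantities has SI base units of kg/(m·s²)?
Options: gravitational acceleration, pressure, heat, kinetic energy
Checking the SI base units of each option:
  gravitational acceleration (g = GM/r²): m/s²  ✗
  pressure (P = F/A): kg/(m·s²)  ✓ matches
  heat (Q = mcΔT): kg·m²/s²  ✗
  kinetic energy (E = ½mv²): kg·m²/s²  ✗

Only pressure has units kg/(m·s²).

Answer: pressure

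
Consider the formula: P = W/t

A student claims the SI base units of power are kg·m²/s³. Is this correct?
Units of each symbol in P = W/t:
  W (work): kg·m²/s²
  t (time): s  → in the denominator, contributes 1/s

Multiplying the contributions: [kg·m²/s²] · [1/s]
Adding exponents of each base unit: kg: 1, m: 2, s: -3
SI base units of power: kg·m²/s³

The claimed units kg·m²/s³ match the derived units, so the claim is correct.

Answer: Yes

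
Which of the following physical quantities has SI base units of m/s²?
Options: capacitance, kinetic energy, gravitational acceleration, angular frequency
Checking the SI base units of each option:
  capacitance (C = Q/V): s⁴·A²/(kg·m²)  ✗
  kinetic energy (E = ½mv²): kg·m²/s²  ✗
  gravitational acceleration (g = GM/r²): m/s²  ✓ matches
  angular frequency (ω = 2πf): 1/s  ✗

Only gravitational acceleration has units m/s².

Answer: gravitational acceleration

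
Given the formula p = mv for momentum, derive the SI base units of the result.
Units of each symbol in p = mv:
  m (mass): kg
  v (velocity): m/s

Multiplying the contributions: [kg] · [m/s]
Adding exponents of each base unit: kg: 1, m: 1, s: -1
SI base units of momentum: kg·m/s

Answer: kg·m/s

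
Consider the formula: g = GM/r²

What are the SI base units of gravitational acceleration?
Units of each symbol in g = GM/r²:
  G (gravitational constant): m³/(kg·s²)
  M (mass): kg
  r (distance): m  → to the power 2 in the denominator, contributes 1/m²

Multiplying the contributions: [m³/(kg·s²)] · [kg] · [1/m²]
Adding exponents of each base unit: m: 1, s: -2
SI base units of gravitational acceleration: m/s²

Answer: m/s²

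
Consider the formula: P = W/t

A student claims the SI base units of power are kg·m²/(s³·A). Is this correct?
Units of each symbol in P = W/t:
  W (work): kg·m²/s²
  t (time): s  → in the denominator, contributes 1/s

Multiplying the contributions: [kg·m²/s²] · [1/s]
Adding exponents of each base unit: kg: 1, m: 2, s: -3
SI base units of power: kg·m²/s³

The claimed units kg·m²/(s³·A) (exponents kg: 1, m: 2, s: -3, A: -1) do not match the derived units kg·m²/s³ (exponents kg: 1, m: 2, s: -3), so the claim is incorrect.

Answer: No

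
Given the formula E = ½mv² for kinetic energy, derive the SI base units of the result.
Units of each symbol in E = ½mv²:
  m (mass): kg
  v (speed): m/s  → to the power 2, contributes m²/s²
  The factor ½ is dimensionless.

Multiplying the contributions: [kg] · [m²/s²]
Adding exponents of each base unit: kg: 1, m: 2, s: -2
SI base units of kinetic energy: kg·m²/s²

Answer: kg·m²/s²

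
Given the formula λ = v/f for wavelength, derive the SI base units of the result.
Units of each symbol in λ = v/f:
  v (wave speed): m/s
  f (frequency): 1/s  → in the denominator, contributes s

Multiplying the contributions: [m/s] · [s]
Adding exponents of each base unit: m: 1
SI base units of wavelength: m

Answer: m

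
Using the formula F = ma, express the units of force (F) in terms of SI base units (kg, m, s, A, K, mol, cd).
Units of each symbol in F = ma:
  m (mass): kg
  a (acceleration): m/s²

Multiplying the contributions: [kg] · [m/s²]
Adding exponents of each base unit: kg: 1, m: 1, s: -2
SI base units of force: kg·m/s²

Answer: kg·m/s²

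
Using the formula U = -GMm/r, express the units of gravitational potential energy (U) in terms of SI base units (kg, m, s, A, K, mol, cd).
Units of each symbol in U = -GMm/r:
  G (gravitational constant): m³/(kg·s²)
  M (mass): kg
  m (mass): kg
  r (distance): m  → in the denominator, contributes 1/m
  The minus sign does not affect the units.

Multiplying the contributions: [m³/(kg·s²)] · [kg] · [kg] · [1/m]
Adding exponents of each base unit: kg: 1, m: 2, s: -2
SI base units of gravitational potential energy: kg·m²/s²

Answer: kg·m²/s²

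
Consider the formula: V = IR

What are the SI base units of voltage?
Units of each symbol in V = IR:
  I (current): A
  R (resistance, in ohms): kg·m²/(s³·A²)

Multiplying the contributions: [A] · [kg·m²/(s³·A²)]
Adding exponents of each base unit: kg: 1, m: 2, s: -3, A: -1
SI base units of voltage: kg·m²/(s³·A)

Answer: kg·m²/(s³·A)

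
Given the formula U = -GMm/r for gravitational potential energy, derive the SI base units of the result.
Units of each symbol in U = -GMm/r:
  G (gravitational constant): m³/(kg·s²)
  M (mass): kg
  m (mass): kg
  r (distance): m  → in the denominator, contributes 1/m
  The minus sign does not affect the units.

Multiplying the contributions: [m³/(kg·s²)] · [kg] · [kg] · [1/m]
Adding exponents of each base unit: kg: 1, m: 2, s: -2
SI base units of gravitational potential energy: kg·m²/s²

Answer: kg·m²/s²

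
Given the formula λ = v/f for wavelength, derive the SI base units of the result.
Units of each symbol in λ = v/f:
  v (wave speed): m/s
  f (frequency): 1/s  → in the denominator, contributes s

Multiplying the contributions: [m/s] · [s]
Adding exponents of each base unit: m: 1
SI base units of wavelength: m

Answer: m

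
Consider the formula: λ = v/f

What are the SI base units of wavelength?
Units of each symbol in λ = v/f:
  v (wave speed): m/s
  f (frequency): 1/s  → in the denominator, contributes s

Multiplying the contributions: [m/s] · [s]
Adding exponents of each base unit: m: 1
SI base units of wavelength: m

Answer: m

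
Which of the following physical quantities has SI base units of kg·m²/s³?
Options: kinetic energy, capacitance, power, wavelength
Checking the SI base units of each option:
  kinetic energy (E = ½mv²): kg·m²/s²  ✗
  capacitance (C = Q/V): s⁴·A²/(kg·m²)  ✗
  power (P = W/t): kg·m²/s³  ✓ matches
  wavelength (λ = v/f): m  ✗

Only power has units kg·m²/s³.

Answer: power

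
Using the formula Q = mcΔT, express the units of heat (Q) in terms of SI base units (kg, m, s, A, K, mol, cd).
Units of each symbol in Q = mcΔT:
  m (mass): kg
  c (specific heat capacity, in J/(kg·K)): m²/(s²·K)
  ΔT (temperature change): K

Multiplying the contributions: [kg] · [m²/(s²·K)] · [K]
Adding exponents of each base unit: kg: 1, m: 2, s: -2
SI base units of heat: kg·m²/s²

Answer: kg·m²/s²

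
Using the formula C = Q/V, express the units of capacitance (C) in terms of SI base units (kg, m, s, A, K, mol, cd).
Units of each symbol in C = Q/V:
  Q (charge, in coulombs): s·A
  V (voltage, in volts): kg·m²/(s³·A)  → in the denominator, contributes s³·A/(kg·m²)

Multiplying the contributions: [s·A] · [s³·A/(kg·m²)]
Adding exponents of each base unit: kg: -1, m: -2, s: 4, A: 2
SI base units of capacitance: s⁴·A²/(kg·m²)

Answer: s⁴·A²/(kg·m²)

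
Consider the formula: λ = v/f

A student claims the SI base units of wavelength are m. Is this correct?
Units of each symbol in λ = v/f:
  v (wave speed): m/s
  f (frequency): 1/s  → in the denominator, contributes s

Multiplying the contributions: [m/s] · [s]
Adding exponents of each base unit: m: 1
SI base units of wavelength: m

The claimed units m match the derived units, so the claim is correct.

Answer: Yes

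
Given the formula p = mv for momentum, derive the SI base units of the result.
Units of each symbol in p = mv:
  m (mass): kg
  v (velocity): m/s

Multiplying the contributions: [kg] · [m/s]
Adding exponents of each base unit: kg: 1, m: 1, s: -1
SI base units of momentum: kg·m/s

Answer: kg·m/s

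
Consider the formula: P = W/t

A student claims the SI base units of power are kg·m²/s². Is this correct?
Units of each symbol in P = W/t:
  W (work): kg·m²/s²
  t (time): s  → in the denominator, contributes 1/s

Multiplying the contributions: [kg·m²/s²] · [1/s]
Adding exponents of each base unit: kg: 1, m: 2, s: -3
SI base units of power: kg·m²/s³

The claimed units kg·m²/s² (exponents kg: 1, m: 2, s: -2) do not match the derived units kg·m²/s³ (exponents kg: 1, m: 2, s: -3), so the claim is incorrect.

Answer: No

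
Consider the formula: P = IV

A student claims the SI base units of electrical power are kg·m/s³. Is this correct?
Units of each symbol in P = IV:
  I (current): A
  V (voltage, in volts): kg·m²/(s³·A)

Multiplying the contributions: [A] · [kg·m²/(s³·A)]
Adding exponents of each base unit: kg: 1, m: 2, s: -3
SI base units of electrical power: kg·m²/s³

The claimed units kg·m/s³ (exponents kg: 1, m: 1, s: -3) do not match the derived units kg·m²/s³ (exponents kg: 1, m: 2, s: -3), so the claim is incorrect.

Answer: No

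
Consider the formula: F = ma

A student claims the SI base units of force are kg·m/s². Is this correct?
Units of each symbol in F = ma:
  m (mass): kg
  a (acceleration): m/s²

Multiplying the contributions: [kg] · [m/s²]
Adding exponents of each base unit: kg: 1, m: 1, s: -2
SI base units of force: kg·m/s²

The claimed units kg·m/s² match the derived units, so the claim is correct.

Answer: Yes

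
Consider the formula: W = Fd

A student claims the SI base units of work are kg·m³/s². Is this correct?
Units of each symbol in W = Fd:
  F (force): kg·m/s²
  d (displacement): m

Multiplying the contributions: [kg·m/s²] · [m]
Adding exponents of each base unit: kg: 1, m: 2, s: -2
SI base units of work: kg·m²/s²

The claimed units kg·m³/s² (exponents kg: 1, m: 3, s: -2) do not match the derived units kg·m²/s² (exponents kg: 1, m: 2, s: -2), so the claim is incorrect.

Answer: No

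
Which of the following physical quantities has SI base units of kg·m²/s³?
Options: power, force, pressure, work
Checking the SI base units of each option:
  power (P = W/t): kg·m²/s³  ✓ matches
  force (F = ma): kg·m/s²  ✗
  pressure (P = F/A): kg/(m·s²)  ✗
  work (W = Fd): kg·m²/s²  ✗

Only power has units kg·m²/s³.

Answer: power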